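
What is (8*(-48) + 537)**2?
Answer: 23409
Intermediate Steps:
(8*(-48) + 537)**2 = (-384 + 537)**2 = 153**2 = 23409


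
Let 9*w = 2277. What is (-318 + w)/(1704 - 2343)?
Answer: 65/639 ≈ 0.10172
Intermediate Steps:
w = 253 (w = (⅑)*2277 = 253)
(-318 + w)/(1704 - 2343) = (-318 + 253)/(1704 - 2343) = -65/(-639) = -65*(-1/639) = 65/639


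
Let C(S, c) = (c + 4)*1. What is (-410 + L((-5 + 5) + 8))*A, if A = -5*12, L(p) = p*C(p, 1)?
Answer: 22200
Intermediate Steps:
C(S, c) = 4 + c (C(S, c) = (4 + c)*1 = 4 + c)
L(p) = 5*p (L(p) = p*(4 + 1) = p*5 = 5*p)
A = -60
(-410 + L((-5 + 5) + 8))*A = (-410 + 5*((-5 + 5) + 8))*(-60) = (-410 + 5*(0 + 8))*(-60) = (-410 + 5*8)*(-60) = (-410 + 40)*(-60) = -370*(-60) = 22200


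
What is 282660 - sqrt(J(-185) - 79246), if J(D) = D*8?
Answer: 282660 - I*sqrt(80726) ≈ 2.8266e+5 - 284.12*I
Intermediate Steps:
J(D) = 8*D
282660 - sqrt(J(-185) - 79246) = 282660 - sqrt(8*(-185) - 79246) = 282660 - sqrt(-1480 - 79246) = 282660 - sqrt(-80726) = 282660 - I*sqrt(80726)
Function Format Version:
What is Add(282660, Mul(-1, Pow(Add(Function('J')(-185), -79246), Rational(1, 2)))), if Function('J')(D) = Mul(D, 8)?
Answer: Add(282660, Mul(-1, I, Pow(80726, Rational(1, 2)))) ≈ Add(2.8266e+5, Mul(-284.12, I))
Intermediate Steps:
Function('J')(D) = Mul(8, D)
Add(282660, Mul(-1, Pow(Add(Function('J')(-185), -79246), Rational(1, 2)))) = Add(282660, Mul(-1, Pow(Add(Mul(8, -185), -79246), Rational(1, 2)))) = Add(282660, Mul(-1, Pow(Add(-1480, -79246), Rational(1, 2)))) = Add(282660, Mul(-1, Pow(-80726, Rational(1, 2)))) = Add(282660, Mul(-1, Mul(I, Pow(80726, Rational(1, 2))))) = Add(282660, Mul(-1, I, Pow(80726, Rational(1, 2))))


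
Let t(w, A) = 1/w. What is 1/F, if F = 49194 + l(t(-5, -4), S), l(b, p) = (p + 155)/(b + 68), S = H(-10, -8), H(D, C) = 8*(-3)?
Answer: 339/16677421 ≈ 2.0327e-5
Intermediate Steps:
H(D, C) = -24
S = -24
l(b, p) = (155 + p)/(68 + b)
F = 16677421/339 (F = 49194 + (155 - 24)/(68 + 1/(-5)) = 49194 + 131/(68 - 1/5) = 49194 + 131/(339/5) = 49194 + (5/339)*131 = 49194 + 655/339 = 16677421/339 ≈ 49196.)
1/F = 1/(16677421/339) = 339/16677421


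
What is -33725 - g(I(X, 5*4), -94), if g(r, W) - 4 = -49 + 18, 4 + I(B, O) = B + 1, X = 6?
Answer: -33698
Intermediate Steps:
I(B, O) = -3 + B (I(B, O) = -4 + (B + 1) = -4 + (1 + B) = -3 + B)
g(r, W) = -27 (g(r, W) = 4 + (-49 + 18) = 4 - 31 = -27)
-33725 - g(I(X, 5*4), -94) = -33725 - 1*(-27) = -33725 + 27 = -33698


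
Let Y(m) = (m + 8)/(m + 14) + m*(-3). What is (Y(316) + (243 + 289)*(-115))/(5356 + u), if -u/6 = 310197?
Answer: 1708493/51035215 ≈ 0.033477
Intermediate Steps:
u = -1861182 (u = -6*310197 = -1861182)
Y(m) = -3*m + (8 + m)/(14 + m) (Y(m) = (8 + m)/(14 + m) - 3*m = -3*m + (8 + m)/(14 + m))
(Y(316) + (243 + 289)*(-115))/(5356 + u) = ((8 - 41*316 - 3*316**2)/(14 + 316) + (243 + 289)*(-115))/(5356 - 1861182) = ((8 - 12956 - 3*99856)/330 + 532*(-115))/(-1855826) = ((8 - 12956 - 299568)/330 - 61180)*(-1/1855826) = ((1/330)*(-312516) - 61180)*(-1/1855826) = (-52086/55 - 61180)*(-1/1855826) = -3416986/55*(-1/1855826) = 1708493/51035215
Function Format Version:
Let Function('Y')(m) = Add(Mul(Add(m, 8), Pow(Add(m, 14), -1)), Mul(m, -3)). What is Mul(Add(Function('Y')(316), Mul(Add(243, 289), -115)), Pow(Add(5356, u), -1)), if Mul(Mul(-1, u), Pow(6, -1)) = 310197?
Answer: Rational(1708493, 51035215) ≈ 0.033477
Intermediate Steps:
u = -1861182 (u = Mul(-6, 310197) = -1861182)
Function('Y')(m) = Add(Mul(-3, m), Mul(Pow(Add(14, m), -1), Add(8, m))) (Function('Y')(m) = Add(Mul(Add(8, m), Pow(Add(14, m), -1)), Mul(-3, m)) = Add(Mul(Pow(Add(14, m), -1), Add(8, m)), Mul(-3, m)) = Add(Mul(-3, m), Mul(Pow(Add(14, m), -1), Add(8, m))))
Mul(Add(Function('Y')(316), Mul(Add(243, 289), -115)), Pow(Add(5356, u), -1)) = Mul(Add(Mul(Pow(Add(14, 316), -1), Add(8, Mul(-41, 316), Mul(-3, Pow(316, 2)))), Mul(Add(243, 289), -115)), Pow(Add(5356, -1861182), -1)) = Mul(Add(Mul(Pow(330, -1), Add(8, -12956, Mul(-3, 99856))), Mul(532, -115)), Pow(-1855826, -1)) = Mul(Add(Mul(Rational(1, 330), Add(8, -12956, -299568)), -61180), Rational(-1, 1855826)) = Mul(Add(Mul(Rational(1, 330), -312516), -61180), Rational(-1, 1855826)) = Mul(Add(Rational(-52086, 55), -61180), Rational(-1, 1855826)) = Mul(Rational(-3416986, 55), Rational(-1, 1855826)) = Rational(1708493, 51035215)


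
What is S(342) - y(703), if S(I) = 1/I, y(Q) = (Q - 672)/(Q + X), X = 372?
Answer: -9527/367650 ≈ -0.025913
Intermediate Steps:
y(Q) = (-672 + Q)/(372 + Q) (y(Q) = (Q - 672)/(Q + 372) = (-672 + Q)/(372 + Q))
S(342) - y(703) = 1/342 - (-672 + 703)/(372 + 703) = 1/342 - 31/1075 = -9527/367650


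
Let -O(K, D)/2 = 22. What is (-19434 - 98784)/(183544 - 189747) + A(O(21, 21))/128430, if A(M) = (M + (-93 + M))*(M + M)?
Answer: 7640769562/398325645 ≈ 19.182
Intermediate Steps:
O(K, D) = -44 (O(K, D) = -2*22 = -44)
A(M) = 2*M*(-93 + 2*M) (A(M) = (-93 + 2*M)*(2*M) = 2*M*(-93 + 2*M))
(-19434 - 98784)/(183544 - 189747) + A(O(21, 21))/128430 = (-19434 - 98784)/(183544 - 189747) + (2*(-44)*(-93 + 2*(-44)))/128430 = -118218/(-6203) + (2*(-44)*(-93 - 88))*(1/128430) = -118218*(-1/6203) + (2*(-44)*(-181))*(1/128430) = 118218/6203 + 15928*(1/128430) = 118218/6203 + 7964/64215 = 7640769562/398325645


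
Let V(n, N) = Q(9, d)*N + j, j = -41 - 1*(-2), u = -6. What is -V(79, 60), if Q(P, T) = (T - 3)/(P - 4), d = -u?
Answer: 3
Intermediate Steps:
d = 6 (d = -1*(-6) = 6)
Q(P, T) = (-3 + T)/(-4 + P)
j = -39 (j = -41 + 2 = -39)
V(n, N) = -39 + 3*N/5 (V(n, N) = ((-3 + 6)/(-4 + 9))*N - 39 = (3/5)*N - 39 = ((⅕)*3)*N - 39 = 3*N/5 - 39 = -39 + 3*N/5)
-V(79, 60) = -(-39 + (⅗)*60) = -(-39 + 36) = -1*(-3) = 3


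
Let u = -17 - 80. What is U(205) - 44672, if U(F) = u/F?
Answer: -9157857/205 ≈ -44673.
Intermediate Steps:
u = -97
U(F) = -97/F
U(205) - 44672 = -97/205 - 44672 = -9157857/205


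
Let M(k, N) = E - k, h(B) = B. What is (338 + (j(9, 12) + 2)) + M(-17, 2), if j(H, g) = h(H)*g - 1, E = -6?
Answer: 458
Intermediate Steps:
M(k, N) = -6 - k
j(H, g) = -1 + H*g (j(H, g) = H*g - 1 = -1 + H*g)
(338 + (j(9, 12) + 2)) + M(-17, 2) = (338 + ((-1 + 9*12) + 2)) + (-6 - 1*(-17)) = (338 + ((-1 + 108) + 2)) + (-6 + 17) = (338 + (107 + 2)) + 11 = (338 + 109) + 11 = 447 + 11 = 458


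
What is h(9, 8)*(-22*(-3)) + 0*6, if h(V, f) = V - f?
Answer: 66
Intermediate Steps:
h(9, 8)*(-22*(-3)) + 0*6 = (9 - 1*8)*(-22*(-3)) + 0*6 = (9 - 8)*66 + 0 = 1*66 + 0 = 66 + 0 = 66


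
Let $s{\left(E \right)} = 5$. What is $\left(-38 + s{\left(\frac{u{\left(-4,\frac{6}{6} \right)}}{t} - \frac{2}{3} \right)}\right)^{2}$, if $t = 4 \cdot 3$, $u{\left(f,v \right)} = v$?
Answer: $1089$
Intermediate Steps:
$t = 12$
$\left(-38 + s{\left(\frac{u{\left(-4,\frac{6}{6} \right)}}{t} - \frac{2}{3} \right)}\right)^{2} = \left(-38 + 5\right)^{2} = \left(-33\right)^{2} = 1089$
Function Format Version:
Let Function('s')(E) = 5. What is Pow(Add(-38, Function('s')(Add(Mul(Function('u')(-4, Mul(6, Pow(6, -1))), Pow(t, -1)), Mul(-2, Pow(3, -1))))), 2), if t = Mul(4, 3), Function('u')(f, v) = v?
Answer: 1089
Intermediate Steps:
t = 12
Pow(Add(-38, Function('s')(Add(Mul(Function('u')(-4, Mul(6, Pow(6, -1))), Pow(t, -1)), Mul(-2, Pow(3, -1))))), 2) = Pow(Add(-38, 5), 2) = Pow(-33, 2) = 1089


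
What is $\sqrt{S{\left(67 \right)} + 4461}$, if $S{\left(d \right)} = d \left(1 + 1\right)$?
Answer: $\sqrt{4595} \approx 67.786$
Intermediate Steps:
$S{\left(d \right)} = 2 d$ ($S{\left(d \right)} = d 2 = 2 d$)
$\sqrt{S{\left(67 \right)} + 4461} = \sqrt{2 \cdot 67 + 4461} = \sqrt{134 + 4461} = \sqrt{4595}$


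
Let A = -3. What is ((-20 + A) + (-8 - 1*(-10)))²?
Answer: 441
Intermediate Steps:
((-20 + A) + (-8 - 1*(-10)))² = ((-20 - 3) + (-8 - 1*(-10)))² = (-23 + (-8 + 10))² = (-23 + 2)² = (-21)² = 441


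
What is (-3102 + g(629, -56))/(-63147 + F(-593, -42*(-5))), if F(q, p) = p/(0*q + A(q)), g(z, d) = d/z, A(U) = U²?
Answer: 686142451886/13967309312397 ≈ 0.049125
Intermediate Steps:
F(q, p) = p/q² (F(q, p) = p/(0*q + q²) = p/(0 + q²) = p/(q²) = p/q²)
(-3102 + g(629, -56))/(-63147 + F(-593, -42*(-5))) = (-3102 - 56/629)/(-63147 - 42*(-5)/(-593)²) = (-3102 - 56*1/629)/(-63147 + 210*(1/351649)) = (-3102 - 56/629)/(-63147 + 210/351649) = -1951214/(629*(-22205579193/351649)) = -1951214/629*(-351649/22205579193) = 686142451886/13967309312397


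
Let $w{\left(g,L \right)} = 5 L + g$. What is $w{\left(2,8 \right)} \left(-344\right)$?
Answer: $-14448$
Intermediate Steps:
$w{\left(g,L \right)} = g + 5 L$
$w{\left(2,8 \right)} \left(-344\right) = \left(2 + 5 \cdot 8\right) \left(-344\right) = \left(2 + 40\right) \left(-344\right) = 42 \left(-344\right) = -14448$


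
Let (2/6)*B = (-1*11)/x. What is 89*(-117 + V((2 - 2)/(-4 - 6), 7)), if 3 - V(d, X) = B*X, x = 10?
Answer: -80901/10 ≈ -8090.1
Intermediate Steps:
B = -33/10 (B = 3*(-1*11/10) = 3*(-11*1/10) = 3*(-11/10) = -33/10 ≈ -3.3000)
V(d, X) = 3 + 33*X/10 (V(d, X) = 3 - (-33)*X/10 = 3 + 33*X/10)
89*(-117 + V((2 - 2)/(-4 - 6), 7)) = 89*(-117 + (3 + (33/10)*7)) = 89*(-117 + (3 + 231/10)) = 89*(-117 + 261/10) = 89*(-909/10) = -80901/10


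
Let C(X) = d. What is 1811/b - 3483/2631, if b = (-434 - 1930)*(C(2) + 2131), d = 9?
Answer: -5875040807/4436707920 ≈ -1.3242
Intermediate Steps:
C(X) = 9
b = -5058960 (b = (-434 - 1930)*(9 + 2131) = -2364*2140 = -5058960)
1811/b - 3483/2631 = 1811/(-5058960) - 3483/2631 = 1811*(-1/5058960) - 3483*1/2631 = -1811/5058960 - 1161/877 = -5875040807/4436707920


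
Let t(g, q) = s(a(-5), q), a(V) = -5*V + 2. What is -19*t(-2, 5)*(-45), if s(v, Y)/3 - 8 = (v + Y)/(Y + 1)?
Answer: 34200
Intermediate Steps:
a(V) = 2 - 5*V
s(v, Y) = 24 + 3*(Y + v)/(1 + Y) (s(v, Y) = 24 + 3*((v + Y)/(Y + 1)) = 24 + 3*((Y + v)/(1 + Y)) = 24 + 3*(Y + v)/(1 + Y))
t(g, q) = 3*(35 + 9*q)/(1 + q) (t(g, q) = 3*(8 + (2 - 5*(-5)) + 9*q)/(1 + q) = 3*(8 + (2 + 25) + 9*q)/(1 + q) = 3*(8 + 27 + 9*q)/(1 + q) = 3*(35 + 9*q)/(1 + q))
-19*t(-2, 5)*(-45) = -57*(35 + 9*5)/(1 + 5)*(-45) = -57*(35 + 45)/6*(-45) = -57*80/6*(-45) = -19*40*(-45) = -760*(-45) = 34200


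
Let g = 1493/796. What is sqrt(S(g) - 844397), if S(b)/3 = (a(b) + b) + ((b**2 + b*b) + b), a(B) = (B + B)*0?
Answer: I*sqrt(535002944690)/796 ≈ 918.89*I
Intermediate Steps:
a(B) = 0 (a(B) = (2*B)*0 = 0)
g = 1493/796 (g = 1493*(1/796) = 1493/796 ≈ 1.8756)
S(b) = 6*b + 6*b**2 (S(b) = 3*((0 + b) + ((b**2 + b*b) + b)) = 3*(b + ((b**2 + b**2) + b)) = 3*(b + (2*b**2 + b)) = 3*(b + (b + 2*b**2)) = 3*(2*b + 2*b**2) = 6*b + 6*b**2)
sqrt(S(g) - 844397) = sqrt(6*(1493/796)*(1 + 1493/796) - 844397) = sqrt(6*(1493/796)*(2289/796) - 844397) = sqrt(10252431/316808 - 844397) = sqrt(-267501472345/316808) = I*sqrt(535002944690)/796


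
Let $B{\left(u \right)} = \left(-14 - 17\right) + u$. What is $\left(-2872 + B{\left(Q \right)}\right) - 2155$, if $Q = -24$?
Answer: $-5082$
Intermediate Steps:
$B{\left(u \right)} = -31 + u$
$\left(-2872 + B{\left(Q \right)}\right) - 2155 = \left(-2872 - 55\right) - 2155 = -2927 - 2155 = -5082$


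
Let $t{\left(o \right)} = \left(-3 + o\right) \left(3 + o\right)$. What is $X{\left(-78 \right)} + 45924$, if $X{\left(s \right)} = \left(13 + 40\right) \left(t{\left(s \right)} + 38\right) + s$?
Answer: $369835$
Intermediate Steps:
$X{\left(s \right)} = 1537 + s + 53 s^{2}$ ($X{\left(s \right)} = \left(13 + 40\right) \left(\left(-9 + s^{2}\right) + 38\right) + s = 53 \left(29 + s^{2}\right) + s = \left(1537 + 53 s^{2}\right) + s = 1537 + s + 53 s^{2}$)
$X{\left(-78 \right)} + 45924 = \left(1537 - 78 + 53 \left(-78\right)^{2}\right) + 45924 = \left(1537 - 78 + 53 \cdot 6084\right) + 45924 = \left(1537 - 78 + 322452\right) + 45924 = 323911 + 45924 = 369835$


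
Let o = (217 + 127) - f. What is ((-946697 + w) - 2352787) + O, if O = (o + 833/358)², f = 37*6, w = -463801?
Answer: -480336607659/128164 ≈ -3.7478e+6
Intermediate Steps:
f = 222
o = 122 (o = (217 + 127) - 1*222 = 344 - 222 = 122)
O = 1981051081/128164 (O = (122 + 833/358)² = (44509/358)² = 1981051081/128164 ≈ 15457.)
((-946697 + w) - 2352787) + O = ((-946697 - 463801) - 2352787) + 1981051081/128164 = (-1410498 - 2352787) + 1981051081/128164 = -3763285 + 1981051081/128164 = -480336607659/128164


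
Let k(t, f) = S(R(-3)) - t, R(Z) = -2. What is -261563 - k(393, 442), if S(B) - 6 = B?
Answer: -261174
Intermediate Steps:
S(B) = 6 + B
k(t, f) = 4 - t (k(t, f) = (6 - 2) - t = 4 - t)
-261563 - k(393, 442) = -261563 - (4 - 1*393) = -261563 - (4 - 393) = -261563 - 1*(-389) = -261563 + 389 = -261174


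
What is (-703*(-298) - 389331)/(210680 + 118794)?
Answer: -179837/329474 ≈ -0.54583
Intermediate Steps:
(-703*(-298) - 389331)/(210680 + 118794) = (209494 - 389331)/329474 = -179837*1/329474 = -179837/329474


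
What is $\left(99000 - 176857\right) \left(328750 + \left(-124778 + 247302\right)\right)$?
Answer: $-35134839818$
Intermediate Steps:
$\left(99000 - 176857\right) \left(328750 + \left(-124778 + 247302\right)\right) = - 77857 \left(328750 + 122524\right) = \left(-77857\right) 451274 = -35134839818$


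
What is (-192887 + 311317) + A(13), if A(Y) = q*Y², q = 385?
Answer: 183495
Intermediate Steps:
A(Y) = 385*Y²
(-192887 + 311317) + A(13) = (-192887 + 311317) + 385*13² = 118430 + 385*169 = 118430 + 65065 = 183495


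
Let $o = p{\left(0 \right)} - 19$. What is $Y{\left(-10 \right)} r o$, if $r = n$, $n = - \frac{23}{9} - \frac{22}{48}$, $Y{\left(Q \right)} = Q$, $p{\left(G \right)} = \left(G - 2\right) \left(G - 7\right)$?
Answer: $- \frac{5425}{36} \approx -150.69$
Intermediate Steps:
$p{\left(G \right)} = \left(-7 + G\right) \left(-2 + G\right)$ ($p{\left(G \right)} = \left(-2 + G\right) \left(-7 + G\right) = \left(-7 + G\right) \left(-2 + G\right)$)
$n = - \frac{217}{72}$ ($n = \left(-23\right) \frac{1}{9} - \frac{11}{24} = - \frac{23}{9} - \frac{11}{24} = - \frac{217}{72} \approx -3.0139$)
$r = - \frac{217}{72} \approx -3.0139$
$o = -5$ ($o = \left(14 + 0^{2} - 0\right) - 19 = \left(14 + 0 + 0\right) - 19 = 14 - 19 = -5$)
$Y{\left(-10 \right)} r o = \left(-10\right) \left(- \frac{217}{72}\right) \left(-5\right) = \frac{1085}{36} \left(-5\right) = - \frac{5425}{36}$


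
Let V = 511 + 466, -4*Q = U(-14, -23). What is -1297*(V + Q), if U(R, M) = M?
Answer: -5098507/4 ≈ -1.2746e+6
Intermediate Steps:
Q = 23/4 (Q = -1/4*(-23) = 23/4 ≈ 5.7500)
V = 977
-1297*(V + Q) = -1297*(977 + 23/4) = -1297*3931/4 = -5098507/4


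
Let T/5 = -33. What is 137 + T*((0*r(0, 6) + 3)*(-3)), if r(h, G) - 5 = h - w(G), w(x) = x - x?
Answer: 1622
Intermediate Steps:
T = -165 (T = 5*(-33) = -165)
w(x) = 0
r(h, G) = 5 + h (r(h, G) = 5 + (h - 1*0) = 5 + (h + 0) = 5 + h)
137 + T*((0*r(0, 6) + 3)*(-3)) = 137 - 165*(0*(5 + 0) + 3)*(-3) = 137 - 165*(0*5 + 3)*(-3) = 137 - 165*(0 + 3)*(-3) = 137 - 495*(-3) = 137 - 165*(-9) = 137 + 1485 = 1622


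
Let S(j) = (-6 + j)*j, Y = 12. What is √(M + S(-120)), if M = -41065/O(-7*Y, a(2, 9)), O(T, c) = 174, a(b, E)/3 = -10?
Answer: √450627810/174 ≈ 122.00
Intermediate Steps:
a(b, E) = -30 (a(b, E) = 3*(-10) = -30)
S(j) = j*(-6 + j)
M = -41065/174 ≈ -236.01
√(M + S(-120)) = √(-41065/174 - 120*(-6 - 120)) = √(-41065/174 - 120*(-126)) = √(-41065/174 + 15120) = √(2589815/174) = √450627810/174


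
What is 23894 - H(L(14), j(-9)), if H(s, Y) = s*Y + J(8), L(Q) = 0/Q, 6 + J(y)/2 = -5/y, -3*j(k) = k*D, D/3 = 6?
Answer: 95629/4 ≈ 23907.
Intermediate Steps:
D = 18 (D = 3*6 = 18)
j(k) = -6*k (j(k) = -k*18/3 = -6*k)
J(y) = -12 - 10/y (J(y) = -12 + 2*(-5/y) = -12 - 10/y)
L(Q) = 0
H(s, Y) = -53/4 + Y*s (H(s, Y) = s*Y + (-12 - 10/8) = Y*s + (-12 - 10*⅛) = Y*s + (-12 - 5/4) = Y*s - 53/4 = -53/4 + Y*s)
23894 - H(L(14), j(-9)) = 23894 - (-53/4 - 6*(-9)*0) = 23894 - (-53/4 + 54*0) = 23894 - (-53/4 + 0) = 23894 - 1*(-53/4) = 23894 + 53/4 = 95629/4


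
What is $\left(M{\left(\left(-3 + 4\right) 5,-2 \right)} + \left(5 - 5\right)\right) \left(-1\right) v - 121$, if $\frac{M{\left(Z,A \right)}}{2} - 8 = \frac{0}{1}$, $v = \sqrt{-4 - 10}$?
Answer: $-121 - 16 i \sqrt{14} \approx -121.0 - 59.867 i$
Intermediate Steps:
$v = i \sqrt{14}$ ($v = \sqrt{-14} = i \sqrt{14} \approx 3.7417 i$)
$M{\left(Z,A \right)} = 16$ ($M{\left(Z,A \right)} = 16 + 2 \cdot \frac{0}{1} = 16 + 2 \cdot 0 \cdot 1 = 16 + 2 \cdot 0 = 16 + 0 = 16$)
$\left(M{\left(\left(-3 + 4\right) 5,-2 \right)} + \left(5 - 5\right)\right) \left(-1\right) v - 121 = \left(16 + \left(5 - 5\right)\right) \left(-1\right) i \sqrt{14} - 121 = \left(16 + 0\right) \left(-1\right) i \sqrt{14} - 121 = 16 \left(-1\right) i \sqrt{14} - 121 = - 16 i \sqrt{14} - 121 = -121 - 16 i \sqrt{14}$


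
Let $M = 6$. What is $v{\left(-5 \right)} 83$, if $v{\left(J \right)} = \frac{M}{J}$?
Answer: $- \frac{498}{5} \approx -99.6$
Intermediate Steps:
$v{\left(J \right)} = \frac{6}{J}$
$v{\left(-5 \right)} 83 = \frac{6}{-5} \cdot 83 = 6 \left(- \frac{1}{5}\right) 83 = \left(- \frac{6}{5}\right) 83 = - \frac{498}{5}$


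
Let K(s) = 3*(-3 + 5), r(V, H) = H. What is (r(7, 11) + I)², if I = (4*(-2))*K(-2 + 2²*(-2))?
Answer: 1369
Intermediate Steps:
K(s) = 6 (K(s) = 3*2 = 6)
I = -48 (I = (4*(-2))*6 = -8*6 = -48)
(r(7, 11) + I)² = (11 - 48)² = (-37)² = 1369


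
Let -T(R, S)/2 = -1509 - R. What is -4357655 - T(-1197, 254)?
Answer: -4358279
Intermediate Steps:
T(R, S) = 3018 + 2*R (T(R, S) = -2*(-1509 - R) = 3018 + 2*R)
-4357655 - T(-1197, 254) = -4357655 - (3018 + 2*(-1197)) = -4357655 - (3018 - 2394) = -4357655 - 1*624 = -4357655 - 624 = -4358279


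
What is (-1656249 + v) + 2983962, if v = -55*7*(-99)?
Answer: 1365828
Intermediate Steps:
v = 38115 (v = -385*(-99) = 38115)
(-1656249 + v) + 2983962 = (-1656249 + 38115) + 2983962 = -1618134 + 2983962 = 1365828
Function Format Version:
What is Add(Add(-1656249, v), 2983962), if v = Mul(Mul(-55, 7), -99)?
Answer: 1365828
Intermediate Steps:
v = 38115 (v = Mul(-385, -99) = 38115)
Add(Add(-1656249, v), 2983962) = Add(Add(-1656249, 38115), 2983962) = Add(-1618134, 2983962) = 1365828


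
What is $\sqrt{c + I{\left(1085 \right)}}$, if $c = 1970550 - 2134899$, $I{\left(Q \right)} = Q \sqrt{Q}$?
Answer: $\sqrt{-164349 + 1085 \sqrt{1085}} \approx 358.62 i$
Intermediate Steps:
$I{\left(Q \right)} = Q^{\frac{3}{2}}$
$c = -164349$
$\sqrt{c + I{\left(1085 \right)}} = \sqrt{-164349 + 1085^{\frac{3}{2}}} = \sqrt{-164349 + 1085 \sqrt{1085}}$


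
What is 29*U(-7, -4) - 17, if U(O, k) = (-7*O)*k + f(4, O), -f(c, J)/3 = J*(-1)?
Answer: -6310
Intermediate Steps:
f(c, J) = 3*J (f(c, J) = -3*J*(-1) = -(-3)*J = 3*J)
U(O, k) = 3*O - 7*O*k (U(O, k) = (-7*O)*k + 3*O = -7*O*k + 3*O = 3*O - 7*O*k)
29*U(-7, -4) - 17 = 29*(-7*(3 - 7*(-4))) - 17 = 29*(-7*(3 + 28)) - 17 = 29*(-7*31) - 17 = 29*(-217) - 17 = -6293 - 17 = -6310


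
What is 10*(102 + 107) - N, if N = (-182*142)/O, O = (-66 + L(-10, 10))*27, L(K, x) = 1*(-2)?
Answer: 952849/459 ≈ 2075.9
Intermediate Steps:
L(K, x) = -2
O = -1836 (O = (-66 - 2)*27 = -68*27 = -1836)
N = 6461/459 (N = -182*142/(-1836) = -25844*(-1/1836) = 6461/459 ≈ 14.076)
10*(102 + 107) - N = 10*(102 + 107) - 1*6461/459 = 10*209 - 6461/459 = 2090 - 6461/459 = 952849/459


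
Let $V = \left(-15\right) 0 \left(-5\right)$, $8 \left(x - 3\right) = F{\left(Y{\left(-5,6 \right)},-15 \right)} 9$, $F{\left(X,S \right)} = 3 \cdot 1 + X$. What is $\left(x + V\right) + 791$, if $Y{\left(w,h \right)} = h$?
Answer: $\frac{6433}{8} \approx 804.13$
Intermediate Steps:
$F{\left(X,S \right)} = 3 + X$
$x = \frac{105}{8}$ ($x = 3 + \frac{\left(3 + 6\right) 9}{8} = 3 + \frac{9 \cdot 9}{8} = 3 + \frac{1}{8} \cdot 81 = 3 + \frac{81}{8} = \frac{105}{8} \approx 13.125$)
$V = 0$ ($V = 0 \left(-5\right) = 0$)
$\left(x + V\right) + 791 = \left(\frac{105}{8} + 0\right) + 791 = \frac{105}{8} + 791 = \frac{6433}{8}$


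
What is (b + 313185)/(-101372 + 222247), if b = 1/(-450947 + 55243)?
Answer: 123928557239/47830721000 ≈ 2.5910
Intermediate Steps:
b = -1/395704 (b = 1/(-395704) = -1/395704 ≈ -2.5271e-6)
(b + 313185)/(-101372 + 222247) = (-1/395704 + 313185)/(-101372 + 222247) = (123928557239/395704)/120875 = (123928557239/395704)*(1/120875) = 123928557239/47830721000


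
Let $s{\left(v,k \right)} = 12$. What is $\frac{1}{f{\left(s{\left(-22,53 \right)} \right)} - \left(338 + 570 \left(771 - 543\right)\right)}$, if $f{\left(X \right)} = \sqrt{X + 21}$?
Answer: $- \frac{130298}{16977568771} - \frac{\sqrt{33}}{16977568771} \approx -7.6751 \cdot 10^{-6}$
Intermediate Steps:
$f{\left(X \right)} = \sqrt{21 + X}$
$\frac{1}{f{\left(s{\left(-22,53 \right)} \right)} - \left(338 + 570 \left(771 - 543\right)\right)} = \frac{1}{\sqrt{21 + 12} - \left(338 + 570 \left(771 - 543\right)\right)} = \frac{1}{\sqrt{33} - \left(338 + 570 \left(771 - 543\right)\right)} = \frac{1}{\sqrt{33} - 130298} = \frac{1}{-130298 + \sqrt{33}}$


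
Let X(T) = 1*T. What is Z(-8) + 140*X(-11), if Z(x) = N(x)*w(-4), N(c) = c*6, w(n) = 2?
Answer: -1636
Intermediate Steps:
X(T) = T
N(c) = 6*c
Z(x) = 12*x (Z(x) = (6*x)*2 = 12*x)
Z(-8) + 140*X(-11) = 12*(-8) + 140*(-11) = -96 - 1540 = -1636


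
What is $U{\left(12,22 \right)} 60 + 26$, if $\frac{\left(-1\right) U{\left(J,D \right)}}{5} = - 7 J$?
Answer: $25226$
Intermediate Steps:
$U{\left(J,D \right)} = 35 J$ ($U{\left(J,D \right)} = - 5 \left(- 7 J\right) = 35 J$)
$U{\left(12,22 \right)} 60 + 26 = 35 \cdot 12 \cdot 60 + 26 = 420 \cdot 60 + 26 = 25200 + 26 = 25226$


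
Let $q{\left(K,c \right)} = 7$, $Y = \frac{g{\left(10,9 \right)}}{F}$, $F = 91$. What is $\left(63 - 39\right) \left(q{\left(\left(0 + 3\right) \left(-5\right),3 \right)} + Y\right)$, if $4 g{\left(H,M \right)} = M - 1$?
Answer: $\frac{15336}{91} \approx 168.53$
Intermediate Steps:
$g{\left(H,M \right)} = - \frac{1}{4} + \frac{M}{4}$ ($g{\left(H,M \right)} = \frac{M - 1}{4} = \frac{-1 + M}{4} = - \frac{1}{4} + \frac{M}{4}$)
$Y = \frac{2}{91}$ ($Y = \frac{- \frac{1}{4} + \frac{1}{4} \cdot 9}{91} = \left(- \frac{1}{4} + \frac{9}{4}\right) \frac{1}{91} = 2 \cdot \frac{1}{91} = \frac{2}{91} \approx 0.021978$)
$\left(63 - 39\right) \left(q{\left(\left(0 + 3\right) \left(-5\right),3 \right)} + Y\right) = \left(63 - 39\right) \left(7 + \frac{2}{91}\right) = \left(63 - 39\right) \frac{639}{91} = 24 \cdot \frac{639}{91} = \frac{15336}{91}$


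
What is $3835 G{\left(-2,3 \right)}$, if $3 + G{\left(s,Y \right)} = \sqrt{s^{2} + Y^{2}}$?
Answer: $-11505 + 3835 \sqrt{13} \approx 2322.3$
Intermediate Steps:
$G{\left(s,Y \right)} = -3 + \sqrt{Y^{2} + s^{2}}$ ($G{\left(s,Y \right)} = -3 + \sqrt{s^{2} + Y^{2}} = -3 + \sqrt{Y^{2} + s^{2}}$)
$3835 G{\left(-2,3 \right)} = 3835 \left(-3 + \sqrt{3^{2} + \left(-2\right)^{2}}\right) = 3835 \left(-3 + \sqrt{9 + 4}\right) = 3835 \left(-3 + \sqrt{13}\right) = -11505 + 3835 \sqrt{13}$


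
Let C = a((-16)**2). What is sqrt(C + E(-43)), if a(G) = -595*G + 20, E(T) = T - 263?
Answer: I*sqrt(152606) ≈ 390.65*I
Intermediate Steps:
E(T) = -263 + T
a(G) = 20 - 595*G
C = -152300 (C = 20 - 595*(-16)**2 = 20 - 595*256 = 20 - 152320 = -152300)
sqrt(C + E(-43)) = sqrt(-152300 + (-263 - 43)) = sqrt(-152300 - 306) = sqrt(-152606) = I*sqrt(152606)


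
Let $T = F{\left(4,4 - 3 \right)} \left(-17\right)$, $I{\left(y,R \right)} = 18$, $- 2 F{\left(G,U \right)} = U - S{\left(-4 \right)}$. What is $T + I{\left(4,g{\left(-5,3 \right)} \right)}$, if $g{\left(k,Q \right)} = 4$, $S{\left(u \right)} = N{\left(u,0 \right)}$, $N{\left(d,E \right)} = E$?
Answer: $\frac{53}{2} \approx 26.5$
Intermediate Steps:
$S{\left(u \right)} = 0$
$F{\left(G,U \right)} = - \frac{U}{2}$ ($F{\left(G,U \right)} = - \frac{U - 0}{2} = - \frac{U + 0}{2} = - \frac{U}{2}$)
$T = \frac{17}{2}$ ($T = - \frac{4 - 3}{2} \left(-17\right) = \left(- \frac{1}{2}\right) 1 \left(-17\right) = \left(- \frac{1}{2}\right) \left(-17\right) = \frac{17}{2} \approx 8.5$)
$T + I{\left(4,g{\left(-5,3 \right)} \right)} = \frac{17}{2} + 18 = \frac{53}{2}$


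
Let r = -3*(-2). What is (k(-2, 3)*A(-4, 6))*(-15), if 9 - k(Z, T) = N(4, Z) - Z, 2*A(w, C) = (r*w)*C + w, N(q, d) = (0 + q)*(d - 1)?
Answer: 21090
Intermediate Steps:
N(q, d) = q*(-1 + d)
r = 6
A(w, C) = w/2 + 3*C*w (A(w, C) = ((6*w)*C + w)/2 = (6*C*w + w)/2 = (w + 6*C*w)/2 = w/2 + 3*C*w)
k(Z, T) = 13 - 3*Z (k(Z, T) = 9 - (4*(-1 + Z) - Z) = 9 - ((-4 + 4*Z) - Z) = 9 - (-4 + 3*Z) = 9 + (4 - 3*Z) = 13 - 3*Z)
(k(-2, 3)*A(-4, 6))*(-15) = ((13 - 3*(-2))*((1/2)*(-4)*(1 + 6*6)))*(-15) = ((13 + 6)*((1/2)*(-4)*(1 + 36)))*(-15) = (19*((1/2)*(-4)*37))*(-15) = (19*(-74))*(-15) = -1406*(-15) = 21090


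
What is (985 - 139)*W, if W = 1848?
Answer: 1563408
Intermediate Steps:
(985 - 139)*W = (985 - 139)*1848 = 846*1848 = 1563408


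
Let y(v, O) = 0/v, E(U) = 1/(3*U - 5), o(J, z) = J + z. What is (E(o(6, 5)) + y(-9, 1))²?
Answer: 1/784 ≈ 0.0012755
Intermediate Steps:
E(U) = 1/(-5 + 3*U)
y(v, O) = 0
(E(o(6, 5)) + y(-9, 1))² = (1/(-5 + 3*(6 + 5)) + 0)² = (1/(-5 + 3*11) + 0)² = (1/(-5 + 33) + 0)² = (1/28 + 0)² = (1/28)² = 1/784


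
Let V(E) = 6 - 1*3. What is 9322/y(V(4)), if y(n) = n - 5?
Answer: -4661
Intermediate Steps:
V(E) = 3 (V(E) = 6 - 3 = 3)
y(n) = -5 + n
9322/y(V(4)) = 9322/(-5 + 3) = 9322/(-2) = 9322*(-½) = -4661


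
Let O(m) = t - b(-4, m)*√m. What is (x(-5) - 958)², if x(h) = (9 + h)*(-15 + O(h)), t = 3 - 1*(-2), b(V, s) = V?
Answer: 994724 - 31936*I*√5 ≈ 9.9472e+5 - 71411.0*I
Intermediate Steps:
t = 5 (t = 3 + 2 = 5)
O(m) = 5 + 4*√m (O(m) = 5 - (-4)*√m = 5 + 4*√m)
x(h) = (-10 + 4*√h)*(9 + h) (x(h) = (9 + h)*(-15 + (5 + 4*√h)) = (9 + h)*(-10 + 4*√h) = (-10 + 4*√h)*(9 + h))
(x(-5) - 958)² = ((-90 - 10*(-5) + 4*(-5)^(3/2) + 36*√(-5)) - 958)² = ((-90 + 50 + 4*(-5*I*√5) + 36*(I*√5)) - 958)² = ((-90 + 50 - 20*I*√5 + 36*I*√5) - 958)² = ((-40 + 16*I*√5) - 958)² = (-998 + 16*I*√5)²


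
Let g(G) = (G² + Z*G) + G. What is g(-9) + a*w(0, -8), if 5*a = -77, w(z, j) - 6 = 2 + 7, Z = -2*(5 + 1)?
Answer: -51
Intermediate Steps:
Z = -12 (Z = -2*6 = -12)
w(z, j) = 15 (w(z, j) = 6 + (2 + 7) = 6 + 9 = 15)
a = -77/5 (a = (⅕)*(-77) = -77/5 ≈ -15.400)
g(G) = G² - 11*G (g(G) = (G² - 12*G) + G = G² - 11*G)
g(-9) + a*w(0, -8) = -9*(-11 - 9) - 77/5*15 = -9*(-20) - 231 = 180 - 231 = -51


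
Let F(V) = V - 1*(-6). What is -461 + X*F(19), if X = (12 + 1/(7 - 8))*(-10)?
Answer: -3211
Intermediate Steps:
X = -110 (X = (12 + 1/(-1))*(-10) = (12 - 1)*(-10) = 11*(-10) = -110)
F(V) = 6 + V (F(V) = V + 6 = 6 + V)
-461 + X*F(19) = -461 - 110*(6 + 19) = -461 - 110*25 = -461 - 2750 = -3211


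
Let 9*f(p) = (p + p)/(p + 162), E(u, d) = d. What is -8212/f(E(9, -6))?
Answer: 960804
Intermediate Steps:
f(p) = 2*p/(9*(162 + p)) (f(p) = ((p + p)/(p + 162))/9 = ((2*p)/(162 + p))/9 = (2*p/(162 + p))/9 = 2*p/(9*(162 + p)))
-8212/f(E(9, -6)) = -8212/((2/9)*(-6)/(162 - 6)) = -8212/((2/9)*(-6)/156) = -8212/((2/9)*(-6)*(1/156)) = -8212/(-1/117) = -8212*(-117) = 960804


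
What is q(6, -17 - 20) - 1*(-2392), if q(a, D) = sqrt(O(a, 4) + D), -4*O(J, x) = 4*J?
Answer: 2392 + I*sqrt(43) ≈ 2392.0 + 6.5574*I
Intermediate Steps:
O(J, x) = -J
q(a, D) = sqrt(D - a) (q(a, D) = sqrt(-a + D) = sqrt(D - a))
q(6, -17 - 20) - 1*(-2392) = sqrt((-17 - 20) - 1*6) - 1*(-2392) = sqrt(-37 - 6) + 2392 = sqrt(-43) + 2392 = I*sqrt(43) + 2392 = 2392 + I*sqrt(43)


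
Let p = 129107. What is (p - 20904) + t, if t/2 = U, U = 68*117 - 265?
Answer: 123585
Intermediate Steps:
U = 7691 (U = 7956 - 265 = 7691)
t = 15382 (t = 2*7691 = 15382)
(p - 20904) + t = (129107 - 20904) + 15382 = 108203 + 15382 = 123585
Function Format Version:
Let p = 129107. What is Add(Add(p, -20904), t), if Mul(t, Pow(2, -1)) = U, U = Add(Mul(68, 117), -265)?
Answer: 123585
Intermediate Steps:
U = 7691 (U = Add(7956, -265) = 7691)
t = 15382 (t = Mul(2, 7691) = 15382)
Add(Add(p, -20904), t) = Add(Add(129107, -20904), 15382) = Add(108203, 15382) = 123585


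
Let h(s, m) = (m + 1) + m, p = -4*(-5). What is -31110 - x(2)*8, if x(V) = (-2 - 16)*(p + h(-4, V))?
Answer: -27510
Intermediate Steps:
p = 20
h(s, m) = 1 + 2*m (h(s, m) = (1 + m) + m = 1 + 2*m)
x(V) = -378 - 36*V (x(V) = (-2 - 16)*(20 + (1 + 2*V)) = -18*(21 + 2*V) = -378 - 36*V)
-31110 - x(2)*8 = -31110 - (-378 - 36*2)*8 = -31110 - (-378 - 72)*8 = -31110 - (-450)*8 = -31110 - 1*(-3600) = -31110 + 3600 = -27510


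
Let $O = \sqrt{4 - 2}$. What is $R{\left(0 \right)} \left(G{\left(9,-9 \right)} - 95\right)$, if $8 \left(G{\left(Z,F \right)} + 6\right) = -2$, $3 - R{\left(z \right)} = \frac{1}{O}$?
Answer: $- \frac{1215}{4} + \frac{405 \sqrt{2}}{8} \approx -232.16$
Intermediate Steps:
$O = \sqrt{2} \approx 1.4142$
$R{\left(z \right)} = 3 - \frac{\sqrt{2}}{2}$ ($R{\left(z \right)} = 3 - \frac{1}{\sqrt{2}} = 3 - \frac{\sqrt{2}}{2}$)
$G{\left(Z,F \right)} = - \frac{25}{4}$ ($G{\left(Z,F \right)} = -6 + \frac{1}{8} \left(-2\right) = -6 - \frac{1}{4} = - \frac{25}{4}$)
$R{\left(0 \right)} \left(G{\left(9,-9 \right)} - 95\right) = \left(3 - \frac{\sqrt{2}}{2}\right) \left(- \frac{25}{4} - 95\right) = \left(3 - \frac{\sqrt{2}}{2}\right) \left(- \frac{405}{4}\right) = - \frac{1215}{4} + \frac{405 \sqrt{2}}{8}$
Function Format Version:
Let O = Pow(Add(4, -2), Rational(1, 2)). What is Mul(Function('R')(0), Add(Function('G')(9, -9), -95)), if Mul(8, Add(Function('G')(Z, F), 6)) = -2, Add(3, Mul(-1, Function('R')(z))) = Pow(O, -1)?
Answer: Add(Rational(-1215, 4), Mul(Rational(405, 8), Pow(2, Rational(1, 2)))) ≈ -232.16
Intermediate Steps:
O = Pow(2, Rational(1, 2)) ≈ 1.4142
Function('R')(z) = Add(3, Mul(Rational(-1, 2), Pow(2, Rational(1, 2)))) (Function('R')(z) = Add(3, Mul(-1, Pow(Pow(2, Rational(1, 2)), -1))) = Add(3, Mul(-1, Mul(Rational(1, 2), Pow(2, Rational(1, 2))))) = Add(3, Mul(Rational(-1, 2), Pow(2, Rational(1, 2)))))
Function('G')(Z, F) = Rational(-25, 4) (Function('G')(Z, F) = Add(-6, Mul(Rational(1, 8), -2)) = Add(-6, Rational(-1, 4)) = Rational(-25, 4))
Mul(Function('R')(0), Add(Function('G')(9, -9), -95)) = Mul(Add(3, Mul(Rational(-1, 2), Pow(2, Rational(1, 2)))), Add(Rational(-25, 4), -95)) = Mul(Add(3, Mul(Rational(-1, 2), Pow(2, Rational(1, 2)))), Rational(-405, 4)) = Add(Rational(-1215, 4), Mul(Rational(405, 8), Pow(2, Rational(1, 2))))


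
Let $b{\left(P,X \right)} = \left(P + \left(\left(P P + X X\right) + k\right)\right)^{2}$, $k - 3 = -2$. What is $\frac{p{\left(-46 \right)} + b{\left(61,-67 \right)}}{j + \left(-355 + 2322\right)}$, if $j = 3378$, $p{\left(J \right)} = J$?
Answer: $\frac{68425938}{5345} \approx 12802.0$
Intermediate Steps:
$k = 1$ ($k = 3 - 2 = 1$)
$b{\left(P,X \right)} = \left(1 + P + P^{2} + X^{2}\right)^{2}$ ($b{\left(P,X \right)} = \left(P + \left(\left(P P + X X\right) + 1\right)\right)^{2} = \left(P + \left(\left(P^{2} + X^{2}\right) + 1\right)\right)^{2} = \left(P + \left(1 + P^{2} + X^{2}\right)\right)^{2} = \left(1 + P + P^{2} + X^{2}\right)^{2}$)
$\frac{p{\left(-46 \right)} + b{\left(61,-67 \right)}}{j + \left(-355 + 2322\right)} = \frac{-46 + \left(1 + 61 + 61^{2} + \left(-67\right)^{2}\right)^{2}}{3378 + \left(-355 + 2322\right)} = \frac{-46 + \left(1 + 61 + 3721 + 4489\right)^{2}}{3378 + 1967} = \frac{-46 + 8272^{2}}{5345} = \left(-46 + 68425984\right) \frac{1}{5345} = 68425938 \cdot \frac{1}{5345} = \frac{68425938}{5345}$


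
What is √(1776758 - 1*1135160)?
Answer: √641598 ≈ 801.00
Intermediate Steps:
√(1776758 - 1*1135160) = √(1776758 - 1135160) = √641598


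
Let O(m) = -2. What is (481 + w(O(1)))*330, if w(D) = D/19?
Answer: 3015210/19 ≈ 1.5870e+5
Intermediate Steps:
w(D) = D/19 (w(D) = D*(1/19) = D/19)
(481 + w(O(1)))*330 = (481 + (1/19)*(-2))*330 = (481 - 2/19)*330 = (9137/19)*330 = 3015210/19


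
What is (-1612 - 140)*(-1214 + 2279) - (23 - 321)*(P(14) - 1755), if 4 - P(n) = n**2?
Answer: -2446086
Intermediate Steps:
P(n) = 4 - n**2
(-1612 - 140)*(-1214 + 2279) - (23 - 321)*(P(14) - 1755) = (-1612 - 140)*(-1214 + 2279) - (23 - 321)*((4 - 1*14**2) - 1755) = -1752*1065 - (-298)*((4 - 1*196) - 1755) = -1865880 - (-298)*((4 - 196) - 1755) = -1865880 - (-298)*(-192 - 1755) = -1865880 - (-298)*(-1947) = -1865880 - 1*580206 = -1865880 - 580206 = -2446086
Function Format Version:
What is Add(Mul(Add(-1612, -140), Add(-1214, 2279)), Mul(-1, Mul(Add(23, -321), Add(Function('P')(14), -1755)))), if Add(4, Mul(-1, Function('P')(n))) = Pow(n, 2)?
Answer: -2446086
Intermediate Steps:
Function('P')(n) = Add(4, Mul(-1, Pow(n, 2)))
Add(Mul(Add(-1612, -140), Add(-1214, 2279)), Mul(-1, Mul(Add(23, -321), Add(Function('P')(14), -1755)))) = Add(Mul(Add(-1612, -140), Add(-1214, 2279)), Mul(-1, Mul(Add(23, -321), Add(Add(4, Mul(-1, Pow(14, 2))), -1755)))) = Add(Mul(-1752, 1065), Mul(-1, Mul(-298, Add(Add(4, Mul(-1, 196)), -1755)))) = Add(-1865880, Mul(-1, Mul(-298, Add(Add(4, -196), -1755)))) = Add(-1865880, Mul(-1, Mul(-298, Add(-192, -1755)))) = Add(-1865880, Mul(-1, Mul(-298, -1947))) = Add(-1865880, Mul(-1, 580206)) = Add(-1865880, -580206) = -2446086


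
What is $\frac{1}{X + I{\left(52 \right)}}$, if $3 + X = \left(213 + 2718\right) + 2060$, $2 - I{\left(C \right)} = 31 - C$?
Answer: $\frac{1}{5011} \approx 0.00019956$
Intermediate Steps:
$I{\left(C \right)} = -29 + C$ ($I{\left(C \right)} = 2 - \left(31 - C\right) = 2 + \left(-31 + C\right) = -29 + C$)
$X = 4988$ ($X = -3 + \left(\left(213 + 2718\right) + 2060\right) = -3 + \left(2931 + 2060\right) = -3 + 4991 = 4988$)
$\frac{1}{X + I{\left(52 \right)}} = \frac{1}{4988 + \left(-29 + 52\right)} = \frac{1}{4988 + 23} = \frac{1}{5011}$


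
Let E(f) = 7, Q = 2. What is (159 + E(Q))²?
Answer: 27556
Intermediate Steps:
(159 + E(Q))² = (159 + 7)² = 166² = 27556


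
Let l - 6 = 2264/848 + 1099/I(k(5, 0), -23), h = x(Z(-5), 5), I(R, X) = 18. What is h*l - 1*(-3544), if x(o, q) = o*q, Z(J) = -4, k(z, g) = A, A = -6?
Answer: 1025308/477 ≈ 2149.5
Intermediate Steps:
k(z, g) = -6
h = -20 (h = -4*5 = -20)
l = 33259/477 (l = 6 + (2264/848 + 1099/18) = 6 + (2264*(1/848) + 1099*(1/18)) = 6 + (283/106 + 1099/18) = 6 + 30397/477 = 33259/477 ≈ 69.725)
h*l - 1*(-3544) = -20*33259/477 - 1*(-3544) = -665180/477 + 3544 = 1025308/477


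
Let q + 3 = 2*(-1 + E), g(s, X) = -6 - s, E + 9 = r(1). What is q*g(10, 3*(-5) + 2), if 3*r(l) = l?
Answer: 1072/3 ≈ 357.33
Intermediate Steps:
r(l) = l/3
E = -26/3 (E = -9 + (⅓)*1 = -9 + ⅓ = -26/3 ≈ -8.6667)
q = -67/3 (q = -3 + 2*(-1 - 26/3) = -3 + 2*(-29/3) = -3 - 58/3 = -67/3 ≈ -22.333)
q*g(10, 3*(-5) + 2) = -67*(-6 - 1*10)/3 = -67*(-6 - 10)/3 = -67/3*(-16) = 1072/3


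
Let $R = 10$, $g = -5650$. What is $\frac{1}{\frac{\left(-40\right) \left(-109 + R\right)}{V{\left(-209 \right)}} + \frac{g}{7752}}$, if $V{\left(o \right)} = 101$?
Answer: $\frac{391476}{15063635} \approx 0.025988$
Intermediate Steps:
$\frac{1}{\frac{\left(-40\right) \left(-109 + R\right)}{V{\left(-209 \right)}} + \frac{g}{7752}} = \frac{1}{\frac{\left(-40\right) \left(-109 + 10\right)}{101} - \frac{5650}{7752}} = \frac{1}{\left(-40\right) \left(-99\right) \frac{1}{101} - \frac{2825}{3876}} = \frac{1}{3960 \cdot \frac{1}{101} - \frac{2825}{3876}} = \frac{1}{\frac{3960}{101} - \frac{2825}{3876}} = \frac{1}{\frac{15063635}{391476}} = \frac{391476}{15063635}$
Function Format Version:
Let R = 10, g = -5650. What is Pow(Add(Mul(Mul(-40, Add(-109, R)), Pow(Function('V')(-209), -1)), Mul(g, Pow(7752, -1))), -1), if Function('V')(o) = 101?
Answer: Rational(391476, 15063635) ≈ 0.025988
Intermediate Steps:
Pow(Add(Mul(Mul(-40, Add(-109, R)), Pow(Function('V')(-209), -1)), Mul(g, Pow(7752, -1))), -1) = Pow(Add(Mul(Mul(-40, Add(-109, 10)), Pow(101, -1)), Mul(-5650, Pow(7752, -1))), -1) = Pow(Add(Mul(Mul(-40, -99), Rational(1, 101)), Mul(-5650, Rational(1, 7752))), -1) = Pow(Add(Mul(3960, Rational(1, 101)), Rational(-2825, 3876)), -1) = Pow(Add(Rational(3960, 101), Rational(-2825, 3876)), -1) = Pow(Rational(15063635, 391476), -1) = Rational(391476, 15063635)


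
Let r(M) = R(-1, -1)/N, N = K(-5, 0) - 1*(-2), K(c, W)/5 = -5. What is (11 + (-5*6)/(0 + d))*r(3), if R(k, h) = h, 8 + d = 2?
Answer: 16/23 ≈ 0.69565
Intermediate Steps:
d = -6 (d = -8 + 2 = -6)
K(c, W) = -25 (K(c, W) = 5*(-5) = -25)
N = -23 (N = -25 - 1*(-2) = -25 + 2 = -23)
r(M) = 1/23 (r(M) = -1/(-23) = -1*(-1/23) = 1/23)
(11 + (-5*6)/(0 + d))*r(3) = (11 + (-5*6)/(0 - 6))*(1/23) = (11 - 30/(-6))*(1/23) = (11 - ⅙*(-30))*(1/23) = (11 + 5)*(1/23) = 16*(1/23) = 16/23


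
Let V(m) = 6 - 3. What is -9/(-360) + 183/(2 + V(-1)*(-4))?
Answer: -731/40 ≈ -18.275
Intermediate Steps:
V(m) = 3
-9/(-360) + 183/(2 + V(-1)*(-4)) = -9/(-360) + 183/(2 + 3*(-4)) = -9*(-1/360) + 183/(2 - 12) = 1/40 + 183/(-10) = 1/40 + 183*(-1/10) = 1/40 - 183/10 = -731/40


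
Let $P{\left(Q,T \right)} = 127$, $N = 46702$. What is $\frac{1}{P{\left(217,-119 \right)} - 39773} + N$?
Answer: $\frac{1851547491}{39646} \approx 46702.0$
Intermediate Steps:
$\frac{1}{P{\left(217,-119 \right)} - 39773} + N = \frac{1}{127 - 39773} + 46702 = \frac{1}{-39646} + 46702 = - \frac{1}{39646} + 46702 = \frac{1851547491}{39646}$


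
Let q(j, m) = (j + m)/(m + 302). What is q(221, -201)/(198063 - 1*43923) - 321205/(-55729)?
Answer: 250028276164/43379843703 ≈ 5.7637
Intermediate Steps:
q(j, m) = (j + m)/(302 + m)
q(221, -201)/(198063 - 1*43923) - 321205/(-55729) = ((221 - 201)/(302 - 201))/(198063 - 1*43923) - 321205/(-55729) = (20/101)/(198063 - 43923) - 321205*(-1/55729) = ((1/101)*20)/154140 + 321205/55729 = (20/101)*(1/154140) + 321205/55729 = 1/778407 + 321205/55729 = 250028276164/43379843703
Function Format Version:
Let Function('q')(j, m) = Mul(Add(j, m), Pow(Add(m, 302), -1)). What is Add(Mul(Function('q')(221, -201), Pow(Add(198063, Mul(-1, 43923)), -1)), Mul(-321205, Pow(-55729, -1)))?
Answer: Rational(250028276164, 43379843703) ≈ 5.7637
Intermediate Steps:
Function('q')(j, m) = Mul(Pow(Add(302, m), -1), Add(j, m)) (Function('q')(j, m) = Mul(Add(j, m), Pow(Add(302, m), -1)) = Mul(Pow(Add(302, m), -1), Add(j, m)))
Add(Mul(Function('q')(221, -201), Pow(Add(198063, Mul(-1, 43923)), -1)), Mul(-321205, Pow(-55729, -1))) = Add(Mul(Mul(Pow(Add(302, -201), -1), Add(221, -201)), Pow(Add(198063, Mul(-1, 43923)), -1)), Mul(-321205, Pow(-55729, -1))) = Add(Mul(Mul(Pow(101, -1), 20), Pow(Add(198063, -43923), -1)), Mul(-321205, Rational(-1, 55729))) = Add(Mul(Mul(Rational(1, 101), 20), Pow(154140, -1)), Rational(321205, 55729)) = Add(Mul(Rational(20, 101), Rational(1, 154140)), Rational(321205, 55729)) = Add(Rational(1, 778407), Rational(321205, 55729)) = Rational(250028276164, 43379843703)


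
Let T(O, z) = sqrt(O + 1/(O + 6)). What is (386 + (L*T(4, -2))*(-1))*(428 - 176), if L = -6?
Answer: 97272 + 756*sqrt(410)/5 ≈ 1.0033e+5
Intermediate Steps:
T(O, z) = sqrt(O + 1/(6 + O))
(386 + (L*T(4, -2))*(-1))*(428 - 176) = (386 - 6*sqrt(1 + 4*(6 + 4))/sqrt(6 + 4)*(-1))*(428 - 176) = (386 - 6*sqrt(10)*sqrt(1 + 4*10)/10*(-1))*252 = (386 - 6*sqrt(10)*sqrt(1 + 40)/10*(-1))*252 = (386 - 6*sqrt(410)/10*(-1))*252 = (386 - 3*sqrt(410)/5*(-1))*252 = (386 + 3*sqrt(410)/5)*252 = 97272 + 756*sqrt(410)/5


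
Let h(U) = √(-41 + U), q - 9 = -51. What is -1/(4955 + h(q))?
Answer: I/(√83 - 4955*I) ≈ -0.00020182 + 3.7107e-7*I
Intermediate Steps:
q = -42 (q = 9 - 51 = -42)
-1/(4955 + h(q)) = -1/(4955 + √(-41 - 42)) = -1/(4955 + √(-83)) = -1/(4955 + I*√83)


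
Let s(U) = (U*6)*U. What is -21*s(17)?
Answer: -36414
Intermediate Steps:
s(U) = 6*U² (s(U) = (6*U)*U = 6*U²)
-21*s(17) = -126*17² = -126*289 = -21*1734 = -36414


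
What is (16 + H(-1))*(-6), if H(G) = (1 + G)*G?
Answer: -96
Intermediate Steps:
H(G) = G*(1 + G)
(16 + H(-1))*(-6) = (16 - (1 - 1))*(-6) = (16 - 1*0)*(-6) = (16 + 0)*(-6) = 16*(-6) = -96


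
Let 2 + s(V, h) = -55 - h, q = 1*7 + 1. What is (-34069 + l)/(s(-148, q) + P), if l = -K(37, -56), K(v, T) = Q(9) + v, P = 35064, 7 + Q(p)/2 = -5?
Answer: -34082/34999 ≈ -0.97380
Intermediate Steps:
Q(p) = -24 (Q(p) = -14 + 2*(-5) = -14 - 10 = -24)
q = 8 (q = 7 + 1 = 8)
s(V, h) = -57 - h (s(V, h) = -2 + (-55 - h) = -57 - h)
K(v, T) = -24 + v
l = -13 (l = -(-24 + 37) = -1*13 = -13)
(-34069 + l)/(s(-148, q) + P) = (-34069 - 13)/((-57 - 1*8) + 35064) = -34082/((-57 - 8) + 35064) = -34082/(-65 + 35064) = -34082/34999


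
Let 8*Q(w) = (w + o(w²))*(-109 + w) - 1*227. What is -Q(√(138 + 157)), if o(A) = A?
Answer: 32087/8 - 93*√295/4 ≈ 3611.5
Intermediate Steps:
Q(w) = -227/8 + (-109 + w)*(w + w²)/8 (Q(w) = ((w + w²)*(-109 + w) - 1*227)/8 = ((-109 + w)*(w + w²) - 227)/8 = (-227 + (-109 + w)*(w + w²))/8 = -227/8 + (-109 + w)*(w + w²)/8)
-Q(√(138 + 157)) = -(-227/8 - 109*√(138 + 157)/8 - 27*(√(138 + 157))²/2 + (√(138 + 157))³/8) = -(-227/8 - 109*√295/8 - 27*(√295)²/2 + (√295)³/8) = -(-227/8 - 109*√295/8 - 27/2*295 + (295*√295)/8) = -(-227/8 - 109*√295/8 - 7965/2 + 295*√295/8) = -(-32087/8 + 93*√295/4) = 32087/8 - 93*√295/4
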